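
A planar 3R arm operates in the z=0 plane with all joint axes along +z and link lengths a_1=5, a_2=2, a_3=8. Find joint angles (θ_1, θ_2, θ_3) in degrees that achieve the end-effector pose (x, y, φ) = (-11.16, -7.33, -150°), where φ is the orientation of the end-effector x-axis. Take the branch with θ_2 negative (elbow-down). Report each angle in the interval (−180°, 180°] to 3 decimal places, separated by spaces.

-119.998 -90.009 60.007

wrist centre = target − a_3·(cos φ, sin φ) = (-4.2318, -3.3300)
cos θ_2 = (28.9970−5²−2²)/(2·5·2) = -0.0001; θ_2 = -90.0086° (elbow-down)
β = atan2(-3.3300,-4.2318) = -141.8008°; ψ = atan2(-2.0000,4.9997) = -21.8026°
θ_1 = β − ψ = -119.9982°
θ_3 = φ − θ_1 − θ_2 = 60.0068° (wrapped to (-180°,180°])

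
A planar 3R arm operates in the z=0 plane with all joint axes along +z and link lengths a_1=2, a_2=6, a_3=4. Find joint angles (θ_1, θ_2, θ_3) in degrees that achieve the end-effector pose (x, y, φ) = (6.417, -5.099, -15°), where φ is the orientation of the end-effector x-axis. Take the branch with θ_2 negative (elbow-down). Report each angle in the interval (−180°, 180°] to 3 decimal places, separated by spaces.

wrist centre = target − a_3·(cos φ, sin φ) = (2.5533, -4.0637)
cos θ_2 = (23.0332−2²−6²)/(2·2·6) = -0.7070; θ_2 = -134.9874° (elbow-down)
β = atan2(-4.0637,2.5533) = -57.8583°; ψ = atan2(-4.2436,-2.2417) = -117.8457°
θ_1 = β − ψ = 59.9874°
θ_3 = φ − θ_1 − θ_2 = 60.0000° (wrapped to (-180°,180°])

59.987 -134.987 60.000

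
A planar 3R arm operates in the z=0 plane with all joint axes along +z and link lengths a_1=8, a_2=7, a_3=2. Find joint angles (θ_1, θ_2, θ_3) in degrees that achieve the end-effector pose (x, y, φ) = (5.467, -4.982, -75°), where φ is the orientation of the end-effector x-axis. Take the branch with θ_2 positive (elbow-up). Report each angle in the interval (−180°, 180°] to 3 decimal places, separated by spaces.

wrist centre = target − a_3·(cos φ, sin φ) = (4.9494, -3.0501)
cos θ_2 = (33.7996−8²−7²)/(2·8·7) = -0.7071; θ_2 = 135.0032° (elbow-up)
β = atan2(-3.0501,4.9494) = -31.6443°; ψ = atan2(4.9495,3.0500) = 58.3577°
θ_1 = β − ψ = -90.0020°
θ_3 = φ − θ_1 − θ_2 = -120.0012° (wrapped to (-180°,180°])

-90.002 135.003 -120.001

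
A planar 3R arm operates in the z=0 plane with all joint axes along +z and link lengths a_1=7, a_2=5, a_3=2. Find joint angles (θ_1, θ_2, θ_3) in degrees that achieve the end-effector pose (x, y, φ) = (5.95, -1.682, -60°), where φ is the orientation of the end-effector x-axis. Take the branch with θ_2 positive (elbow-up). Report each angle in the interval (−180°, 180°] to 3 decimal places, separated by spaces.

wrist centre = target − a_3·(cos φ, sin φ) = (4.9500, 0.0501)
cos θ_2 = (24.5050−7²−5²)/(2·7·5) = -0.7071; θ_2 = 134.9971° (elbow-up)
β = atan2(0.0501,4.9500) = 0.5793°; ψ = atan2(3.5357,3.4646) = 45.5816°
θ_1 = β − ψ = -45.0023°
θ_3 = φ − θ_1 − θ_2 = -149.9948° (wrapped to (-180°,180°])

-45.002 134.997 -149.995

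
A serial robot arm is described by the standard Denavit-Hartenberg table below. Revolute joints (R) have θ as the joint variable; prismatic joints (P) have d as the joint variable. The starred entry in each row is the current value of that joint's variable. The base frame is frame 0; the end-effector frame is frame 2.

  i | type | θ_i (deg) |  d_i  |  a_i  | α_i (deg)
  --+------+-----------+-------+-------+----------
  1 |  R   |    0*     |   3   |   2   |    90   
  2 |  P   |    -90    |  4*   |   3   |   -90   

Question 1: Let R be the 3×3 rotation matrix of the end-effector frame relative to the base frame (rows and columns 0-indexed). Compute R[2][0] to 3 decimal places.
-1.000

End-effector x-axis (col 0 of R) = (0.0000,-0.0000,-1.0000)
R[2][0] = -1.0000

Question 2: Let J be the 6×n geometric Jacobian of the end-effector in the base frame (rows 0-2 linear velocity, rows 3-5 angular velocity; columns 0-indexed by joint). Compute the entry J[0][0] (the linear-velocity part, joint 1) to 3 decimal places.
4.000

axis z_0 = ẑ; lever o_n−o_0 = (2.0000,-4.0000,0.0000)
cross product → J_v[:, 0] = (4.0000,2.0000,-0.0000)
J_ω[:, 0] = z_0
entry J[0][0] = 4.0000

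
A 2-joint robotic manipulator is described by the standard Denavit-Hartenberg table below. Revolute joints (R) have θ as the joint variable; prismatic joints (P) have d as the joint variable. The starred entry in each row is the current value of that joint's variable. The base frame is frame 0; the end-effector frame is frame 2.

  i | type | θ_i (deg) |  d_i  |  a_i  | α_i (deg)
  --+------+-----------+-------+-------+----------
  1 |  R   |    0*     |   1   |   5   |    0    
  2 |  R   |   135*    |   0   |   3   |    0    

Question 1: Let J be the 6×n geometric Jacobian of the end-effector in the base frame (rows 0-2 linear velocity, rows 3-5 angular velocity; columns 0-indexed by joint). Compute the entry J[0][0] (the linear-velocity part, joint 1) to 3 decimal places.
axis z_0 = ẑ; lever o_n−o_0 = (2.8787,2.1213,1.0000)
cross product → J_v[:, 0] = (-2.1213,2.8787,0.0000)
J_ω[:, 0] = z_0
entry J[0][0] = -2.1213

-2.121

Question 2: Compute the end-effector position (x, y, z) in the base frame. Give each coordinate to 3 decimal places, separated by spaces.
after link 1: o_1 = (5.0000, 0.0000, 1.0000)
after link 2: o_2 = (2.8787, 2.1213, 1.0000)

2.879 2.121 1.000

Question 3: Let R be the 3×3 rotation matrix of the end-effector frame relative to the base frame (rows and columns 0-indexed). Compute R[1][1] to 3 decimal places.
End-effector y-axis (col 1 of R) = (-0.7071,-0.7071,0.0000)
R[1][1] = -0.7071

-0.707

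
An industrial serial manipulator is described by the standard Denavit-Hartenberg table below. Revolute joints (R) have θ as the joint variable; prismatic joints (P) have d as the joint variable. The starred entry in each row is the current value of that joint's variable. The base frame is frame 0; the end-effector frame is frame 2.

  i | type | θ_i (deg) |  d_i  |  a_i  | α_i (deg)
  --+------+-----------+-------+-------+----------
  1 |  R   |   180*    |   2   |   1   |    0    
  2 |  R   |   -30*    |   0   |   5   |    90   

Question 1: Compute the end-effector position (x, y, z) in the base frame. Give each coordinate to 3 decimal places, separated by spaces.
after link 1: o_1 = (-1.0000, 0.0000, 2.0000)
after link 2: o_2 = (-5.3301, 2.5000, 2.0000)

-5.330 2.500 2.000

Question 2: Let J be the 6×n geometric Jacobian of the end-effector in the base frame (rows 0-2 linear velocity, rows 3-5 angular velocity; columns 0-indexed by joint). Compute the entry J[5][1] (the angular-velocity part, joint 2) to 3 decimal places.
1.000

axis z_1 = (0.0000,0.0000,1.0000); lever o_n−o_1 = (-4.3301,2.5000,0.0000)
cross product → J_v[:, 1] = (-2.5000,-4.3301,0.0000)
J_ω[:, 1] = z_1
entry J[5][1] = 1.0000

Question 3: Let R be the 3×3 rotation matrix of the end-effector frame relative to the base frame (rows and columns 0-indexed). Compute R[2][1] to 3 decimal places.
End-effector y-axis (col 1 of R) = (-0.0000,-0.0000,1.0000)
R[2][1] = 1.0000

1.000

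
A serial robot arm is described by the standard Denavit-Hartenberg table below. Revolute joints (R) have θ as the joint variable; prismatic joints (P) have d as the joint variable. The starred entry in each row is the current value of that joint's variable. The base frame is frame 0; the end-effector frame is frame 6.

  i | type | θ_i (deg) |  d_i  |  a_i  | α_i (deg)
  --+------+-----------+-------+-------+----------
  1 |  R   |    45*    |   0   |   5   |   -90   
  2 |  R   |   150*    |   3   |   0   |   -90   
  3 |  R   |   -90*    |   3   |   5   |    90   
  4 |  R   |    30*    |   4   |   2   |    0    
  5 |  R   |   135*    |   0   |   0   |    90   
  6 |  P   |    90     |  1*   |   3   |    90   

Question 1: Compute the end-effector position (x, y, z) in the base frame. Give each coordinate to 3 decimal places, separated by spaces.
after link 1: o_1 = (3.5355, 3.5355, 0.0000)
after link 2: o_2 = (1.4142, 5.6569, 0.0000)
after link 3: o_3 = (-3.1820, 8.1317, 2.5981)
after link 4: o_4 = (-2.3108, 11.4524, 5.4641)
after link 5: o_5 = (-2.3108, 11.4524, 5.4641)
after link 6: o_6 = (-0.9982, 13.1310, 7.8006)

-0.998 13.131 7.801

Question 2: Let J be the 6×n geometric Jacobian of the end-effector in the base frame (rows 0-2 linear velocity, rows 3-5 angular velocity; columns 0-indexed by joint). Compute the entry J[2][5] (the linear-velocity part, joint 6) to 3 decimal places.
0.837

prismatic axis z_5 = (-0.5245,-0.1585,0.8365)
J_v[:, 5] = z_5; J_ω[:, 5] = (0,0,0)
entry J[2][5] = 0.8365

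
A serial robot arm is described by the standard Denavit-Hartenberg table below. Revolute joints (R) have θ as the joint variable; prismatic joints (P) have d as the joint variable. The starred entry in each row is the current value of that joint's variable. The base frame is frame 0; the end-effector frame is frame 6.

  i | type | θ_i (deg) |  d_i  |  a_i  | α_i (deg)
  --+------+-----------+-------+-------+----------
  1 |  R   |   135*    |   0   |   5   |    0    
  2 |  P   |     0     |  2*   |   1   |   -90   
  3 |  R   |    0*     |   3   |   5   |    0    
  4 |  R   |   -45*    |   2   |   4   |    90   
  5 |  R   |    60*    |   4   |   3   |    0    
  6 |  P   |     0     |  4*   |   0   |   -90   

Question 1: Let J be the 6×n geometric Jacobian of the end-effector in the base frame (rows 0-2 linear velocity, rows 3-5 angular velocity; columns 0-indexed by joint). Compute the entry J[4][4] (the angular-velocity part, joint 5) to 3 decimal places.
axis z_4 = (0.5000,-0.5000,0.7071); lever o_n−o_4 = (1.4129,-5.0871,6.7175)
cross product → J_v[:, 4] = (0.2384,-2.3597,-1.8371)
J_ω[:, 4] = z_4
entry J[4][4] = -0.5000

-0.500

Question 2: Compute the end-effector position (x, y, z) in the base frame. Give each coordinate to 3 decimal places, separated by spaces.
-11.901 1.156 11.546

after link 1: o_1 = (-3.5355, 3.5355, 0.0000)
after link 2: o_2 = (-4.2426, 4.2426, 2.0000)
after link 3: o_3 = (-9.8995, 5.6569, 2.0000)
after link 4: o_4 = (-13.3137, 6.2426, 4.8284)
after link 5: o_5 = (-13.9008, 3.1555, 8.7175)
after link 6: o_6 = (-11.9008, 1.1555, 11.5459)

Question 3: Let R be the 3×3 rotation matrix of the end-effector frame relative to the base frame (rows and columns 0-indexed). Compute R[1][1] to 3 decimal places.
0.500

End-effector y-axis (col 1 of R) = (-0.5000,0.5000,-0.7071)
R[1][1] = 0.5000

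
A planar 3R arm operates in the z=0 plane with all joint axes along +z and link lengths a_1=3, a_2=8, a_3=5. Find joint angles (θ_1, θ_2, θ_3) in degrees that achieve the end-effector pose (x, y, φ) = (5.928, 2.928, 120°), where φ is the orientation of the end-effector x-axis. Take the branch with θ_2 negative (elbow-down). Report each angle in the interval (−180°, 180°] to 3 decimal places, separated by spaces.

wrist centre = target − a_3·(cos φ, sin φ) = (8.4280, -1.4021)
cos θ_2 = (72.9971−3²−8²)/(2·3·8) = -0.0001; θ_2 = -90.0034° (elbow-down)
β = atan2(-1.4021,8.4280) = -9.4455°; ψ = atan2(-8.0000,2.9995) = -69.4469°
θ_1 = β − ψ = 60.0014°
θ_3 = φ − θ_1 − θ_2 = 150.0020° (wrapped to (-180°,180°])

60.001 -90.003 150.002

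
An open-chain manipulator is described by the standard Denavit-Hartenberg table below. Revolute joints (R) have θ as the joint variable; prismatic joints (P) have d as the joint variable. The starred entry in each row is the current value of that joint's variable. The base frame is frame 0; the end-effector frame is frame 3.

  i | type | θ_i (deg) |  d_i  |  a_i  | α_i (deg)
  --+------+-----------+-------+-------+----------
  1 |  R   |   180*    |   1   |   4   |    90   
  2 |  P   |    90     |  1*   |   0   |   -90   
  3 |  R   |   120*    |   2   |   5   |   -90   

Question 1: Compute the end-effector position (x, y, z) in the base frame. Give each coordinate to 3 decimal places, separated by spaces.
-2.000 -3.330 -1.500

after link 1: o_1 = (-4.0000, 0.0000, 1.0000)
after link 2: o_2 = (-4.0000, 1.0000, 1.0000)
after link 3: o_3 = (-2.0000, -3.3301, -1.5000)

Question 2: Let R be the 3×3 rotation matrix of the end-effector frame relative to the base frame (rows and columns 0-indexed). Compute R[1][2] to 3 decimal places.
0.500

End-effector z-axis (col 2 of R) = (0.0000,0.5000,-0.8660)
R[1][2] = 0.5000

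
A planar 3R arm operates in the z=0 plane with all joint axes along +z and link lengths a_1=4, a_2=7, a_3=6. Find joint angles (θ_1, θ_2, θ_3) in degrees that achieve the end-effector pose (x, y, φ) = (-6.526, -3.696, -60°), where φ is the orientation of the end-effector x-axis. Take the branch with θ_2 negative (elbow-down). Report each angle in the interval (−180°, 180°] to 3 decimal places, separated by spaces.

wrist centre = target − a_3·(cos φ, sin φ) = (-9.5260, 1.5002)
cos θ_2 = (92.9951−4²−7²)/(2·4·7) = 0.4999; θ_2 = -60.0057° (elbow-down)
β = atan2(1.5002,-9.5260) = 171.0506°; ψ = atan2(-6.0625,7.4994) = -38.9522°
θ_1 = β − ψ = 210.0027°
θ_3 = φ − θ_1 − θ_2 = 150.0030° (wrapped to (-180°,180°])

-149.997 -60.006 150.003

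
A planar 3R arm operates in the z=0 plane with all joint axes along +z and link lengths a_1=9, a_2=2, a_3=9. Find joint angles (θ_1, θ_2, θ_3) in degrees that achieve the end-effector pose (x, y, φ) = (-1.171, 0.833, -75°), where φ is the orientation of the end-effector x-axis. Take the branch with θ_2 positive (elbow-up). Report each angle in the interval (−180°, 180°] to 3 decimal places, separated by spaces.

100.350 59.993 124.657

wrist centre = target − a_3·(cos φ, sin φ) = (-3.5004, 9.5263)
cos θ_2 = (103.0036−9²−2²)/(2·9·2) = 0.5001; θ_2 = 59.9934° (elbow-up)
β = atan2(9.5263,-3.5004) = 110.1754°; ψ = atan2(1.7319,10.0002) = 9.8256°
θ_1 = β − ψ = 100.3498°
θ_3 = φ − θ_1 − θ_2 = 124.6568° (wrapped to (-180°,180°])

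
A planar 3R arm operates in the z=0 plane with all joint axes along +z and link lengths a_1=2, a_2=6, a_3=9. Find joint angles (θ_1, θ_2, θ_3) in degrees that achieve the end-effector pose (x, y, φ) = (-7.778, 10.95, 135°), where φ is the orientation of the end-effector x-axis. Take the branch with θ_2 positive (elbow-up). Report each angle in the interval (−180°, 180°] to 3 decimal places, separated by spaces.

-10.717 134.994 10.723

wrist centre = target − a_3·(cos φ, sin φ) = (-1.4140, 4.5860)
cos θ_2 = (23.0313−2²−6²)/(2·2·6) = -0.7070; θ_2 = 134.9938° (elbow-up)
β = atan2(4.5860,-1.4140) = 107.1364°; ψ = atan2(4.2431,-2.2422) = 117.8534°
θ_1 = β − ψ = -10.7170°
θ_3 = φ − θ_1 − θ_2 = 10.7231° (wrapped to (-180°,180°])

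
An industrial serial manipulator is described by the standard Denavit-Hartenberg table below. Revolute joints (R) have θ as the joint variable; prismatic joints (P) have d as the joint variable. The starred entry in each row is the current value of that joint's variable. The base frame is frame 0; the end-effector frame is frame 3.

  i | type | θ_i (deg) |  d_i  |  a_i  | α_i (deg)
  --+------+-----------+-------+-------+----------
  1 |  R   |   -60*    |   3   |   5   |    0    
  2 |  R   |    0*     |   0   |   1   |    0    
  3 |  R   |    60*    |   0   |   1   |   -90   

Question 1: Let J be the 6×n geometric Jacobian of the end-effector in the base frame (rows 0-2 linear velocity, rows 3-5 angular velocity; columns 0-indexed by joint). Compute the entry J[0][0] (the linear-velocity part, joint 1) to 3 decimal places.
axis z_0 = ẑ; lever o_n−o_0 = (4.0000,-5.1962,3.0000)
cross product → J_v[:, 0] = (5.1962,4.0000,-0.0000)
J_ω[:, 0] = z_0
entry J[0][0] = 5.1962

5.196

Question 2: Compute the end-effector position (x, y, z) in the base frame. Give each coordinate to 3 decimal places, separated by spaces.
4.000 -5.196 3.000

after link 1: o_1 = (2.5000, -4.3301, 3.0000)
after link 2: o_2 = (3.0000, -5.1962, 3.0000)
after link 3: o_3 = (4.0000, -5.1962, 3.0000)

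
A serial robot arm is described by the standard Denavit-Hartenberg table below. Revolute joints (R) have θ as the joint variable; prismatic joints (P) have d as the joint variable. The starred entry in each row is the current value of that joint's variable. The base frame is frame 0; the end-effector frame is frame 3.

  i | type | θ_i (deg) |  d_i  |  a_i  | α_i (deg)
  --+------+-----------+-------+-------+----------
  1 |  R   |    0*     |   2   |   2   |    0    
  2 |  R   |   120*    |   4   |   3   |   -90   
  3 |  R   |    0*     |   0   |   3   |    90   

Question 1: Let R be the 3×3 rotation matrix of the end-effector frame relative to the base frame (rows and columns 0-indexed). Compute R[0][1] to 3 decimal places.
End-effector y-axis (col 1 of R) = (-0.8660,-0.5000,0.0000)
R[0][1] = -0.8660

-0.866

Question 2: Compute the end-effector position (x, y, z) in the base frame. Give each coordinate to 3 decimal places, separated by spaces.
-1.000 5.196 6.000

after link 1: o_1 = (2.0000, 0.0000, 2.0000)
after link 2: o_2 = (0.5000, 2.5981, 6.0000)
after link 3: o_3 = (-1.0000, 5.1962, 6.0000)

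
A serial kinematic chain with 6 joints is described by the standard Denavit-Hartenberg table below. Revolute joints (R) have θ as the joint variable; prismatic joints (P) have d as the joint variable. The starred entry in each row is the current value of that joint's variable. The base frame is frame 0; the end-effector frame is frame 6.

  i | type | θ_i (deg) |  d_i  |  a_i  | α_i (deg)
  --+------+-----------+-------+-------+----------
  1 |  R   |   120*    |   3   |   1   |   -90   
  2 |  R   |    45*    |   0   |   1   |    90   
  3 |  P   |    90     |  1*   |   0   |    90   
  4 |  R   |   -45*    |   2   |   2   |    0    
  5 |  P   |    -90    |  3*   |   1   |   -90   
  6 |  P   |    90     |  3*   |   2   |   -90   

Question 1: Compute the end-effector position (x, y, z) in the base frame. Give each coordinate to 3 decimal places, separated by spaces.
after link 1: o_1 = (-0.5000, 0.8660, 3.0000)
after link 2: o_2 = (-0.8536, 1.4784, 2.2929)
after link 3: o_3 = (-1.2071, 2.0908, 3.0000)
after link 4: o_4 = (-2.6390, 1.7424, 0.5858)
after link 5: o_5 = (-2.8372, 3.5000, -2.0355)
after link 6: o_6 = (-3.2173, -0.0844, -2.1213)

-3.217 -0.084 -2.121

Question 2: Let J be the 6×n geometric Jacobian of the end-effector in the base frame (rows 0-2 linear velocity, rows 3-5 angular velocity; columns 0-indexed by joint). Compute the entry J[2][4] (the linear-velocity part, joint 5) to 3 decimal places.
-0.707

prismatic axis z_4 = (-0.3536,0.6124,-0.7071)
J_v[:, 4] = z_4; J_ω[:, 4] = (0,0,0)
entry J[2][4] = -0.7071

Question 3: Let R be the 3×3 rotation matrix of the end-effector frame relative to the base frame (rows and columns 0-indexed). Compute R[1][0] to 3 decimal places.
-0.612

End-effector x-axis (col 0 of R) = (0.3536,-0.6124,0.7071)
R[1][0] = -0.6124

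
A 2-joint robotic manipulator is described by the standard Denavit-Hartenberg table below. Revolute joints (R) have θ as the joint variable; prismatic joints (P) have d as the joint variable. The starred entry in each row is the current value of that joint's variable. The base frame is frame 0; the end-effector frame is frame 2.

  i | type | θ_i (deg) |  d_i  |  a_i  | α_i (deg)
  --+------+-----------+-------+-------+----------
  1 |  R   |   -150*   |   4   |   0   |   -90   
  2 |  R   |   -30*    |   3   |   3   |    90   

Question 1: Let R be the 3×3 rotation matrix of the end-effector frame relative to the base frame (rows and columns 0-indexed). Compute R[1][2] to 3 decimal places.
0.250

End-effector z-axis (col 2 of R) = (0.4330,0.2500,0.8660)
R[1][2] = 0.2500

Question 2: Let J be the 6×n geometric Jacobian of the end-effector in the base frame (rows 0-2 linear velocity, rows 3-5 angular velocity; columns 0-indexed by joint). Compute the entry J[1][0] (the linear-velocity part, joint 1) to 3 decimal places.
-0.750

axis z_0 = ẑ; lever o_n−o_0 = (-0.7500,-3.8971,5.5000)
cross product → J_v[:, 0] = (3.8971,-0.7500,0.0000)
J_ω[:, 0] = z_0
entry J[1][0] = -0.7500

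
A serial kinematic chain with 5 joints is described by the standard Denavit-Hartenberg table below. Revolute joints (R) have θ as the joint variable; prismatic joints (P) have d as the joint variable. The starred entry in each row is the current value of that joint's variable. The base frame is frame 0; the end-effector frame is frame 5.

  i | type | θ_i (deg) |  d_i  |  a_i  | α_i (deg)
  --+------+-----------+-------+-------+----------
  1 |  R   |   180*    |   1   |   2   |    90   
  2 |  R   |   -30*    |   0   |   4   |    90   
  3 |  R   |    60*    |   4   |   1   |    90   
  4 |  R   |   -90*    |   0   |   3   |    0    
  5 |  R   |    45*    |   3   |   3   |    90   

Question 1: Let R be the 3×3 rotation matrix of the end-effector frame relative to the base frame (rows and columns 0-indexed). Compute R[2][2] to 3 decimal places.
0.789

End-effector z-axis (col 2 of R) = (-0.0474,-0.6124,0.7891)
R[2][2] = 0.7891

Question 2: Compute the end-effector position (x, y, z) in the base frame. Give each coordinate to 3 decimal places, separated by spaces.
-9.626 1.203 -2.108

after link 1: o_1 = (-2.0000, 0.0000, 1.0000)
after link 2: o_2 = (-5.4641, 0.0000, -1.0000)
after link 3: o_3 = (-3.8971, 0.8660, -4.7141)
after link 4: o_4 = (-5.3971, 0.8660, -2.1160)
after link 5: o_5 = (-9.6263, 1.2031, -2.1083)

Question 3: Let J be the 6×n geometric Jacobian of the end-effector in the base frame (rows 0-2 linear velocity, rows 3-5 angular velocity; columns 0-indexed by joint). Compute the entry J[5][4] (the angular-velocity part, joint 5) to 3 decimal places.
-0.433

axis z_4 = (-0.7500,-0.5000,-0.4330); lever o_n−o_4 = (-4.2292,0.3371,0.0077)
cross product → J_v[:, 4] = (0.1421,1.8371,-2.3674)
J_ω[:, 4] = z_4
entry J[5][4] = -0.4330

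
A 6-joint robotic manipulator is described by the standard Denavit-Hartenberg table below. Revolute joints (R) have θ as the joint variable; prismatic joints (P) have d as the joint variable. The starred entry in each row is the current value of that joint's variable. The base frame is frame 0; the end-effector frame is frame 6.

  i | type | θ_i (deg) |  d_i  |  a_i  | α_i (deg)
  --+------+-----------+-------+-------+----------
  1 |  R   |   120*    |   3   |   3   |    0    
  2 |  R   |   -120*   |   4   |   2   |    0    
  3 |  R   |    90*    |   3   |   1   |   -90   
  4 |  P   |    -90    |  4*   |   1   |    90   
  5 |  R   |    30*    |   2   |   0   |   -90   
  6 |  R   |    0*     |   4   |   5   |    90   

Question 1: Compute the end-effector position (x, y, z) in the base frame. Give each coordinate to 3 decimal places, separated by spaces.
after link 1: o_1 = (-1.5000, 2.5981, 3.0000)
after link 2: o_2 = (0.5000, 2.5981, 7.0000)
after link 3: o_3 = (0.5000, 3.5981, 10.0000)
after link 4: o_4 = (-3.5000, 3.5981, 11.0000)
after link 5: o_5 = (-3.5000, 1.5981, 11.0000)
after link 6: o_6 = (-9.4641, 1.5981, 13.3301)

-9.464 1.598 13.330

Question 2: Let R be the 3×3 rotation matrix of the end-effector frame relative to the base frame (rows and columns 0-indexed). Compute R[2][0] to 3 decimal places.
0.866

End-effector x-axis (col 0 of R) = (-0.5000,0.0000,0.8660)
R[2][0] = 0.8660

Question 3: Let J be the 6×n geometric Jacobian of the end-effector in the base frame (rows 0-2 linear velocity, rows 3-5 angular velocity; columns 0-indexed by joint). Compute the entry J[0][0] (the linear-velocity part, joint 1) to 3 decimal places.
axis z_0 = ẑ; lever o_n−o_0 = (-9.4641,1.5981,13.3301)
cross product → J_v[:, 0] = (-1.5981,-9.4641,0.0000)
J_ω[:, 0] = z_0
entry J[0][0] = -1.5981

-1.598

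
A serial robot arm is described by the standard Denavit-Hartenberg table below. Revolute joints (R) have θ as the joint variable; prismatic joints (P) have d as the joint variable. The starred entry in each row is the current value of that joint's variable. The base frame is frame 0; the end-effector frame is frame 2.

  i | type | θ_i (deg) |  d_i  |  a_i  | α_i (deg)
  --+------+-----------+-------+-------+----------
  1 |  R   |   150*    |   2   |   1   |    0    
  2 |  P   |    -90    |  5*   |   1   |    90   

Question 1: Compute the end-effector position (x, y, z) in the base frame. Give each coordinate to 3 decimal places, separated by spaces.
-0.366 1.366 7.000

after link 1: o_1 = (-0.8660, 0.5000, 2.0000)
after link 2: o_2 = (-0.3660, 1.3660, 7.0000)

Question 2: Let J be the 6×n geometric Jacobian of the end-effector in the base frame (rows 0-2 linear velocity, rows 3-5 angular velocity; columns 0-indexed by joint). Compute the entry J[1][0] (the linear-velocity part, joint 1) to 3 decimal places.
axis z_0 = ẑ; lever o_n−o_0 = (-0.3660,1.3660,7.0000)
cross product → J_v[:, 0] = (-1.3660,-0.3660,0.0000)
J_ω[:, 0] = z_0
entry J[1][0] = -0.3660

-0.366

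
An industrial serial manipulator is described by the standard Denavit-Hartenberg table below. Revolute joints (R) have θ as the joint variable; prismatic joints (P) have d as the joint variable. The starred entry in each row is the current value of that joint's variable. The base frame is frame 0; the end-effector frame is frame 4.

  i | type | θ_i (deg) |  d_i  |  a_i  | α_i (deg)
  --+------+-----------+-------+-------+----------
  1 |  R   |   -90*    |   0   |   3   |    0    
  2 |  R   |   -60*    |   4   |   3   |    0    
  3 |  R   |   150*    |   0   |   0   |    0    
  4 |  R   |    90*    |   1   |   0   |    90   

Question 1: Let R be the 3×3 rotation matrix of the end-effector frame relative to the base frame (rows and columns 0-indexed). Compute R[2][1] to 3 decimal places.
1.000

End-effector y-axis (col 1 of R) = (-0.0000,-0.0000,1.0000)
R[2][1] = 1.0000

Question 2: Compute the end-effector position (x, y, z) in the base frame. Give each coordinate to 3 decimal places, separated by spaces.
after link 1: o_1 = (0.0000, -3.0000, 0.0000)
after link 2: o_2 = (-2.5981, -4.5000, 4.0000)
after link 3: o_3 = (-2.5981, -4.5000, 4.0000)
after link 4: o_4 = (-2.5981, -4.5000, 5.0000)

-2.598 -4.500 5.000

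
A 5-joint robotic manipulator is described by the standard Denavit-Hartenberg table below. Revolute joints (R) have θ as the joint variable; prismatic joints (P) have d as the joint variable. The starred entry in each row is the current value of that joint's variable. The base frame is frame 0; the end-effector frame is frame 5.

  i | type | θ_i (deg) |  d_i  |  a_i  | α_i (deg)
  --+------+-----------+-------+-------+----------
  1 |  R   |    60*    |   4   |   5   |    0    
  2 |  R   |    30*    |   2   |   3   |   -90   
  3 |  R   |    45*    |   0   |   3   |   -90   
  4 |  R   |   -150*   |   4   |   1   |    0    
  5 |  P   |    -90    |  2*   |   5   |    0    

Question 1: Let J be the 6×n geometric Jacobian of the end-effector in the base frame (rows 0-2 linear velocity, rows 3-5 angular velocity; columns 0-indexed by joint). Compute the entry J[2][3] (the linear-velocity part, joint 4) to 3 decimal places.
2.708

axis z_3 = (-0.0000,-0.7071,-0.7071); lever o_n−o_3 = (3.8301,-6.6228,-1.8625)
cross product → J_v[:, 3] = (-3.3660,-2.7083,2.7083)
J_ω[:, 3] = z_3
entry J[2][3] = 2.7083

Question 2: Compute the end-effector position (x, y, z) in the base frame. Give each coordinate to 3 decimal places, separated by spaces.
after link 1: o_1 = (2.5000, 4.3301, 4.0000)
after link 2: o_2 = (2.5000, 7.3301, 6.0000)
after link 3: o_3 = (2.5000, 9.4514, 3.8787)
after link 4: o_4 = (2.0000, 6.0106, 1.6626)
after link 5: o_5 = (6.3301, 2.8287, 2.0162)

6.330 2.829 2.016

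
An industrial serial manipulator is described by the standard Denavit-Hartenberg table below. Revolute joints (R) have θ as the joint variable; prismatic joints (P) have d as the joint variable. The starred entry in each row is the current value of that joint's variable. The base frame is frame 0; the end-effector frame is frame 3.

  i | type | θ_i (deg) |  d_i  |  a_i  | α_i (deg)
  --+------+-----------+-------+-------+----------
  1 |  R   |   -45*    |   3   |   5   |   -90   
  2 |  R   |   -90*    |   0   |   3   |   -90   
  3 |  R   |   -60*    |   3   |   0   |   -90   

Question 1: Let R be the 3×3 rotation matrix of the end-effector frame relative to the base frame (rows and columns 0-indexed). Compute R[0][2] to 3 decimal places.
End-effector z-axis (col 2 of R) = (-0.3536,-0.3536,0.8660)
R[0][2] = -0.3536

-0.354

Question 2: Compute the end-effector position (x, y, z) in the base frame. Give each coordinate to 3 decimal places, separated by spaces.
after link 1: o_1 = (3.5355, -3.5355, 3.0000)
after link 2: o_2 = (3.5355, -3.5355, 6.0000)
after link 3: o_3 = (5.6569, -5.6569, 6.0000)

5.657 -5.657 6.000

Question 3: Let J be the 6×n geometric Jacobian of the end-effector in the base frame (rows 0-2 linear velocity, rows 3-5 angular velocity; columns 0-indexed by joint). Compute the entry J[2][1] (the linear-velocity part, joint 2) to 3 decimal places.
axis z_1 = (0.7071,0.7071,0.0000); lever o_n−o_1 = (2.1213,-2.1213,3.0000)
cross product → J_v[:, 1] = (2.1213,-2.1213,-3.0000)
J_ω[:, 1] = z_1
entry J[2][1] = -3.0000

-3.000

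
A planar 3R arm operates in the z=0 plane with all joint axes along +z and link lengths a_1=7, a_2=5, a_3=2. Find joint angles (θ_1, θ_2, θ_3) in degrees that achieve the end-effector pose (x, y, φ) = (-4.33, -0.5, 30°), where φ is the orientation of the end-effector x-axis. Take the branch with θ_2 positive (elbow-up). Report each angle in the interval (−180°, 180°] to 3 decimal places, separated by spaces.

wrist centre = target − a_3·(cos φ, sin φ) = (-6.0621, -1.5000)
cos θ_2 = (38.9985−7²−5²)/(2·7·5) = -0.5000; θ_2 = 120.0015° (elbow-up)
β = atan2(-1.5000,-6.0621) = -166.1018°; ψ = atan2(4.3301,4.4999) = 43.8982°
θ_1 = β − ψ = -210.0000°
θ_3 = φ − θ_1 − θ_2 = 119.9985° (wrapped to (-180°,180°])

150.000 120.001 119.999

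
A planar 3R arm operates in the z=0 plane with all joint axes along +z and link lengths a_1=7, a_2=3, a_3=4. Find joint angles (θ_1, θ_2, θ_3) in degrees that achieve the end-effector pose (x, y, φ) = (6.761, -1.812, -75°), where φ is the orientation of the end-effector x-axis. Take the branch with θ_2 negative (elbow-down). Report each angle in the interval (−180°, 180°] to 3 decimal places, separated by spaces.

wrist centre = target − a_3·(cos φ, sin φ) = (5.7257, 2.0517)
cos θ_2 = (36.9934−7²−3²)/(2·7·3) = -0.5002; θ_2 = -120.0104° (elbow-down)
β = atan2(2.0517,5.7257) = 19.7142°; ψ = atan2(-2.5978,5.4995) = -25.2846°
θ_1 = β − ψ = 44.9987°
θ_3 = φ − θ_1 − θ_2 = 0.0117° (wrapped to (-180°,180°])

44.999 -120.010 0.012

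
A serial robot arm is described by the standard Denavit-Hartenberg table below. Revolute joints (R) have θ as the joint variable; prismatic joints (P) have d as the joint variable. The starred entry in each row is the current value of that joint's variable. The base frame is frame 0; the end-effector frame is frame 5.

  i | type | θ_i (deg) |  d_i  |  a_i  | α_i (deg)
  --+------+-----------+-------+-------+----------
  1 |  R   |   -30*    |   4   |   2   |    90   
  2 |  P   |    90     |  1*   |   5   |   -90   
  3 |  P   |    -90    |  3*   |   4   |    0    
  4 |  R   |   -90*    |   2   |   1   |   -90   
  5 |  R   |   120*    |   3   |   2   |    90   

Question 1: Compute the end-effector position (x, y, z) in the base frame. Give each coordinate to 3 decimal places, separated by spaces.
-5.098 -6.294 9.000

after link 1: o_1 = (1.7321, -1.0000, 4.0000)
after link 2: o_2 = (1.2321, -1.8660, 9.0000)
after link 3: o_3 = (-3.3660, -3.8301, 9.0000)
after link 4: o_4 = (-5.0981, -2.8301, 8.0000)
after link 5: o_5 = (-5.0981, -6.2942, 9.0000)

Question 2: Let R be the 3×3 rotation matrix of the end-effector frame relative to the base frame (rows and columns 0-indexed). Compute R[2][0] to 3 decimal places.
End-effector x-axis (col 0 of R) = (0.7500,-0.4330,0.5000)
R[2][0] = 0.5000

0.500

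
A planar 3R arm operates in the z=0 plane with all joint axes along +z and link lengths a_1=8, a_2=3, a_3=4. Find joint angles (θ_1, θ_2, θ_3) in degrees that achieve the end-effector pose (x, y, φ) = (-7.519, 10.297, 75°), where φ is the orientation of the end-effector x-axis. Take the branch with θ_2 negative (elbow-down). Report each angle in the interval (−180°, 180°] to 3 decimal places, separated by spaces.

151.115 -30.015 -46.100

wrist centre = target − a_3·(cos φ, sin φ) = (-8.5543, 6.4333)
cos θ_2 = (114.5629−8²−3²)/(2·8·3) = 0.8659; θ_2 = -30.0150° (elbow-down)
β = atan2(6.4333,-8.5543) = 143.0548°; ψ = atan2(-1.5007,10.5977) = -8.0597°
θ_1 = β − ψ = 151.1145°
θ_3 = φ − θ_1 − θ_2 = -46.0996° (wrapped to (-180°,180°])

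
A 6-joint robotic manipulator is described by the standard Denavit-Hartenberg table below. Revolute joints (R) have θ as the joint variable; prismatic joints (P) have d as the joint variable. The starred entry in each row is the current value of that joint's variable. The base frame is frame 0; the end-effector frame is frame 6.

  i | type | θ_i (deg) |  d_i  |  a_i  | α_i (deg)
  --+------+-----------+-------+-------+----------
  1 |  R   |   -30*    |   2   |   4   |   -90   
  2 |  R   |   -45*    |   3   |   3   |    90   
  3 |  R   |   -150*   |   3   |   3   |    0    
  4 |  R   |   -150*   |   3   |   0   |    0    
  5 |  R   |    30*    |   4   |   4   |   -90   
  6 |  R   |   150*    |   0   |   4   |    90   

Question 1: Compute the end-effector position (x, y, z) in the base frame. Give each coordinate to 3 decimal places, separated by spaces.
after link 1: o_1 = (3.4641, -2.0000, 2.0000)
after link 2: o_2 = (6.8012, -0.4626, 4.1213)
after link 3: o_3 = (2.6231, 0.2176, 4.4055)
after link 4: o_4 = (0.7860, 1.2783, 6.5268)
after link 5: o_5 = (0.3365, 6.1566, 9.3553)
after link 6: o_6 = (-0.1708, 2.4495, 7.9411)

-0.171 2.449 7.941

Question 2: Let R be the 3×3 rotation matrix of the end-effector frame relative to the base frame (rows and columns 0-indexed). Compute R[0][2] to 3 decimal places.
0.780

End-effector z-axis (col 2 of R) = (0.7803,0.1268,-0.6124)
R[0][2] = 0.7803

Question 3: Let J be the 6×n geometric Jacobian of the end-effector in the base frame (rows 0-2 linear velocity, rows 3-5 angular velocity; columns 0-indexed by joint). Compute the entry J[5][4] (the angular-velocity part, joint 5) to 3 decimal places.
0.707

axis z_4 = (-0.6124,0.3536,0.7071); lever o_n−o_4 = (-0.9568,1.1712,1.4142)
cross product → J_v[:, 4] = (-0.3282,0.1895,-0.3789)
J_ω[:, 4] = z_4
entry J[5][4] = 0.7071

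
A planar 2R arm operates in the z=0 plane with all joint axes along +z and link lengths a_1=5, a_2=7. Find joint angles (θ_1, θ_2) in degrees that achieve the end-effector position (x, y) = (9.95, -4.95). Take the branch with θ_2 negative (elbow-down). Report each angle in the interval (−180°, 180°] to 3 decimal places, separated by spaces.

cos θ_2 = (123.5050−5²−7²)/(2·5·7) = 0.7072; θ_2 = -44.9913° (elbow-down)
β = atan2(-4.9500,9.9500) = -26.4498°; ψ = atan2(-4.9490,9.9505) = -26.4440°
θ_1 = β − ψ = -0.0058°

-0.006 -44.991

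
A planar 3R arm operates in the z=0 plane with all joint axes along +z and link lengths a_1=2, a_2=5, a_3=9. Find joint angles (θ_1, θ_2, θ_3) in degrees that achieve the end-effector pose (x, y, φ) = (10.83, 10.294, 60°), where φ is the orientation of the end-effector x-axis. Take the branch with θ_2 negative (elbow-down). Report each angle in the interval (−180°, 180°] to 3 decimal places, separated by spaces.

wrist centre = target − a_3·(cos φ, sin φ) = (6.3300, 2.4998)
cos θ_2 = (46.3178−2²−5²)/(2·2·5) = 0.8659; θ_2 = -30.0158° (elbow-down)
β = atan2(2.4998,6.3300) = 21.5495°; ψ = atan2(-2.5012,6.3294) = -21.5623°
θ_1 = β − ψ = 43.1118°
θ_3 = φ − θ_1 − θ_2 = 46.9039° (wrapped to (-180°,180°])

43.112 -30.016 46.904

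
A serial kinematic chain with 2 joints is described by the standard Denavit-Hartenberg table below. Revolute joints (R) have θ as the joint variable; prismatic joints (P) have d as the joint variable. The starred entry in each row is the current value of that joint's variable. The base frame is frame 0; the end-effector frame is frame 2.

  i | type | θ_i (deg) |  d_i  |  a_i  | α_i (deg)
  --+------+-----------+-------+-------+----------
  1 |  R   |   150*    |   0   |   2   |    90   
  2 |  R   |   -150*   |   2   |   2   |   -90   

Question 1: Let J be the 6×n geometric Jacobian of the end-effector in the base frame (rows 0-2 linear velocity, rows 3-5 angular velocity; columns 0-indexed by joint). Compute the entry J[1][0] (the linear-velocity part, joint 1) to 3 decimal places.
0.768

axis z_0 = ẑ; lever o_n−o_0 = (0.7679,1.8660,-1.0000)
cross product → J_v[:, 0] = (-1.8660,0.7679,0.0000)
J_ω[:, 0] = z_0
entry J[1][0] = 0.7679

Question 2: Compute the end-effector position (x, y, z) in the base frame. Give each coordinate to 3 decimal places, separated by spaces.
after link 1: o_1 = (-1.7321, 1.0000, 0.0000)
after link 2: o_2 = (0.7679, 1.8660, -1.0000)

0.768 1.866 -1.000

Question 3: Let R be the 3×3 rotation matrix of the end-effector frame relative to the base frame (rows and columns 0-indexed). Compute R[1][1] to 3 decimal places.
-0.866

End-effector y-axis (col 1 of R) = (-0.5000,-0.8660,-0.0000)
R[1][1] = -0.8660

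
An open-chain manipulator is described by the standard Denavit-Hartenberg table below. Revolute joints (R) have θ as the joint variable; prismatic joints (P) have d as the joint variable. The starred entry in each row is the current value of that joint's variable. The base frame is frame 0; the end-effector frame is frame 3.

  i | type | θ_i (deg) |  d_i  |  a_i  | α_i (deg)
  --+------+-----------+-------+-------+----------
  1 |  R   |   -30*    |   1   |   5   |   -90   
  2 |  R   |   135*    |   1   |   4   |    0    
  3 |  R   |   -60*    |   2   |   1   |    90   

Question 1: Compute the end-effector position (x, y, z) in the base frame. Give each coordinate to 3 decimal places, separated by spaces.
after link 1: o_1 = (4.3301, -2.5000, 1.0000)
after link 2: o_2 = (2.3806, -0.2198, -1.8284)
after link 3: o_3 = (3.6048, 1.3829, -2.7944)

3.605 1.383 -2.794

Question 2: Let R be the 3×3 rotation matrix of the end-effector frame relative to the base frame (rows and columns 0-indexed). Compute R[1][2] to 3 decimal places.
End-effector z-axis (col 2 of R) = (0.8365,-0.4830,0.2588)
R[1][2] = -0.4830

-0.483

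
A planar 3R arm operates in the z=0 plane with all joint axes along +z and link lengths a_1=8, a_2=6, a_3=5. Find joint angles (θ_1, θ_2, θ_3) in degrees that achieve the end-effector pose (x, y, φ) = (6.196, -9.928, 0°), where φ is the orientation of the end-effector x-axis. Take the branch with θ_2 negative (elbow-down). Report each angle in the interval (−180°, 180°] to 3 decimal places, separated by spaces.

wrist centre = target − a_3·(cos φ, sin φ) = (1.1960, -9.9280)
cos θ_2 = (99.9956−8²−6²)/(2·8·6) = -0.0000; θ_2 = -90.0026° (elbow-down)
β = atan2(-9.9280,1.1960) = -83.1308°; ψ = atan2(-6.0000,7.9997) = -36.8708°
θ_1 = β − ψ = -46.2600°
θ_3 = φ − θ_1 − θ_2 = 136.2626° (wrapped to (-180°,180°])

-46.260 -90.003 136.263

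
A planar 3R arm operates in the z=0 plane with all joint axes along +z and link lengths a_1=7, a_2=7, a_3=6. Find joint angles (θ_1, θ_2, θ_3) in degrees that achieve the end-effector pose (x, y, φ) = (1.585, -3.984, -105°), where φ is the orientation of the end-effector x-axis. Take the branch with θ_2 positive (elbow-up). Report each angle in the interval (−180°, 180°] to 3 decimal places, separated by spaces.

wrist centre = target − a_3·(cos φ, sin φ) = (3.1379, 1.8116)
cos θ_2 = (13.1282−7²−7²)/(2·7·7) = -0.8660; θ_2 = 150.0015° (elbow-up)
β = atan2(1.8116,3.1379) = 29.9983°; ψ = atan2(3.4998,0.9377) = 75.0007°
θ_1 = β − ψ = -45.0024°
θ_3 = φ − θ_1 − θ_2 = 150.0009° (wrapped to (-180°,180°])

-45.002 150.001 150.001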